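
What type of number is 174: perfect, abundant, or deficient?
abundant

Proper divisors of 174: sum = 1 + 2 + 3 + 6 + 29 + 58 + 87 = 186
Since 186 > 174, 174 is abundant.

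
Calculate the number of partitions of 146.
27517052599

p(n) counts ways to write n as a sum of positive integers (order ignored).
Euler's pentagonal recurrence: p(k) = p(k-1) + p(k-2) - p(k-5) - p(k-7) + p(k-12) + p(k-15) - ... (offsets j(3j∓1)/2, signs ++--, p(0)=1, p(<0)=0).
DP table for k = 0..145: p(0)=1, p(1)=1, p(2)=2, p(3)=3, p(4)=5, p(5)=7, p(6)=11, p(7)=15, p(8)=22, p(9)=30, p(10)=42, p(11)=56, p(12)=77, p(13)=101, p(14)=135, p(15)=176, p(16)=231, p(17)=297, p(18)=385, p(19)=490, p(20)=627, p(21)=792, p(22)=1002, p(23)=1255, p(24)=1575, p(25)=1958, p(26)=2436, p(27)=3010, p(28)=3718, p(29)=4565, p(30)=5604, p(31)=6842, p(32)=8349, p(33)=10143, p(34)=12310, p(35)=14883, p(36)=17977, p(37)=21637, p(38)=26015, p(39)=31185, p(40)=37338, p(41)=44583, p(42)=53174, p(43)=63261, p(44)=75175, p(45)=89134, p(46)=105558, p(47)=124754, p(48)=147273, p(49)=173525, p(50)=204226, p(51)=239943, p(52)=281589, p(53)=329931, p(54)=386155, p(55)=451276, p(56)=526823, p(57)=614154, p(58)=715220, p(59)=831820, p(60)=966467, p(61)=1121505, p(62)=1300156, p(63)=1505499, p(64)=1741630, p(65)=2012558, p(66)=2323520, p(67)=2679689, p(68)=3087735, p(69)=3554345, p(70)=4087968, p(71)=4697205, p(72)=5392783, p(73)=6185689, p(74)=7089500, p(75)=8118264, p(76)=9289091, p(77)=10619863, p(78)=12132164, p(79)=13848650, p(80)=15796476, p(81)=18004327, p(82)=20506255, p(83)=23338469, p(84)=26543660, p(85)=30167357, p(86)=34262962, p(87)=38887673, p(88)=44108109, p(89)=49995925, p(90)=56634173, p(91)=64112359, p(92)=72533807, p(93)=82010177, p(94)=92669720, p(95)=104651419, p(96)=118114304, p(97)=133230930, p(98)=150198136, p(99)=169229875, p(100)=190569292, p(101)=214481126, p(102)=241265379, p(103)=271248950, p(104)=304801365, p(105)=342325709, p(106)=384276336, p(107)=431149389, p(108)=483502844, p(109)=541946240, p(110)=607163746, p(111)=679903203, p(112)=761002156, p(113)=851376628, p(114)=952050665, p(115)=1064144451, p(116)=1188908248, p(117)=1327710076, p(118)=1482074143, p(119)=1653668665, p(120)=1844349560, p(121)=2056148051, p(122)=2291320912, p(123)=2552338241, p(124)=2841940500, p(125)=3163127352, p(126)=3519222692, p(127)=3913864295, p(128)=4351078600, p(129)=4835271870, p(130)=5371315400, p(131)=5964539504, p(132)=6620830889, p(133)=7346629512, p(134)=8149040695, p(135)=9035836076, p(136)=10015581680, p(137)=11097645016, p(138)=12292341831, p(139)=13610949895, p(140)=15065878135, p(141)=16670689208, p(142)=18440293320, p(143)=20390982757, p(144)=22540654445, p(145)=24908858009.
Final step: p(146) = p(145) + p(144) - p(141) - p(139) + p(134) + p(131) - p(124) - p(120) + p(111) + p(106) - p(95) - p(89) + p(76) + p(69) - p(54) - p(46) + p(29) + p(20) - p(1)
= 24908858009 + 22540654445 - 16670689208 - 13610949895 + 8149040695 + 5964539504 - 2841940500 - 1844349560 + 679903203 + 384276336 - 104651419 - 49995925 + 9289091 + 3554345 - 386155 - 105558 + 4565 + 627 - 1
= 27517052599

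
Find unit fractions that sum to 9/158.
1/18 + 1/711

Greedy algorithm:
9/158: ceiling(158/9) = 18, use 1/18
1/711: ceiling(711/1) = 711, use 1/711
Result: 9/158 = 1/18 + 1/711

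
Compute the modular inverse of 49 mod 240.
49

gcd(49, 240) = 1, so the inverse exists.
Extended Euclidean algorithm on (240, 49):
240 = 4 × 49 + 44  ⟹  44 = (1)·240 + (-4)·49
49 = 1 × 44 + 5  ⟹  5 = (-1)·240 + (5)·49
44 = 8 × 5 + 4  ⟹  4 = (9)·240 + (-44)·49
5 = 1 × 4 + 1  ⟹  1 = (-10)·240 + (49)·49
So (49)·49 ≡ 1 (mod 240), i.e. 49^(-1) ≡ 49 (mod 240).
Check: 49 × 49 = 2401 ≡ 1 (mod 240)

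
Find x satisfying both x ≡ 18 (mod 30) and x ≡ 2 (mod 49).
198

Using Chinese Remainder Theorem:
M = 30 × 49 = 1470
M1 = 49, M2 = 30
y1 = 49^(-1) mod 30 = 19
y2 = 30^(-1) mod 49 = 18
x = (18×49×19 + 2×30×18) mod 1470 = 198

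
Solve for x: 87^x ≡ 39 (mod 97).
37

Baby-step giant-step with step n = ⌈√97⌉ = 10.
Baby steps 87^j mod 97 (j:value) for j=0..9: 0:1, 1:87, 2:3, 3:67, 4:9, 5:7, 6:27, 7:21, 8:81, 9:63.
Giant-step multiplier: 87^(-10) ≡ 87^(96-10) = 87^86 ≡ 2 (mod 97).
Giant steps γ_i = 39·2^i mod 97: γ_0=39, γ_1=78, γ_2=59, γ_3=21 (in table at j=7).
x = i·n + j = 3·10 + 7 = 37.
Check: 87^37 ≡ 39 (mod 97).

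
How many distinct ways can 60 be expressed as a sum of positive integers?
966467

p(n) counts ways to write n as a sum of positive integers (order ignored).
Euler's pentagonal recurrence: p(k) = p(k-1) + p(k-2) - p(k-5) - p(k-7) + p(k-12) + p(k-15) - ... (offsets j(3j∓1)/2, signs ++--, p(0)=1, p(<0)=0).
DP table for k = 0..59: p(0)=1, p(1)=1, p(2)=2, p(3)=3, p(4)=5, p(5)=7, p(6)=11, p(7)=15, p(8)=22, p(9)=30, p(10)=42, p(11)=56, p(12)=77, p(13)=101, p(14)=135, p(15)=176, p(16)=231, p(17)=297, p(18)=385, p(19)=490, p(20)=627, p(21)=792, p(22)=1002, p(23)=1255, p(24)=1575, p(25)=1958, p(26)=2436, p(27)=3010, p(28)=3718, p(29)=4565, p(30)=5604, p(31)=6842, p(32)=8349, p(33)=10143, p(34)=12310, p(35)=14883, p(36)=17977, p(37)=21637, p(38)=26015, p(39)=31185, p(40)=37338, p(41)=44583, p(42)=53174, p(43)=63261, p(44)=75175, p(45)=89134, p(46)=105558, p(47)=124754, p(48)=147273, p(49)=173525, p(50)=204226, p(51)=239943, p(52)=281589, p(53)=329931, p(54)=386155, p(55)=451276, p(56)=526823, p(57)=614154, p(58)=715220, p(59)=831820.
Final step: p(60) = p(59) + p(58) - p(55) - p(53) + p(48) + p(45) - p(38) - p(34) + p(25) + p(20) - p(9) - p(3)
= 831820 + 715220 - 451276 - 329931 + 147273 + 89134 - 26015 - 12310 + 1958 + 627 - 30 - 3
= 966467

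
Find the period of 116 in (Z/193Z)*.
192

193 is prime, so ord(116) divides φ(193) = 192.
Divisors of 192: 1, 2, 3, 4, 6, 8, 12, 16, 24, 32, 48, 64, 96, 192.
Repeated squaring: 116^1 ≡ 116, 116^2 ≡ 139, 116^4 ≡ 21, 116^8 ≡ 55, 116^16 ≡ 130, 116^32 ≡ 109, 116^64 ≡ 108, 116^128 ≡ 84 (mod 193).
Test 116^d mod 193 for each divisor d in increasing order:
116^1 ≡ 116
116^2 ≡ 139
116^3 = 116^2·116^1 ≡ 105
116^4 ≡ 21
116^6 = 116^4·116^2 ≡ 24
116^8 ≡ 55
116^12 = 116^8·116^4 ≡ 190
116^16 ≡ 130
116^24 = 116^16·116^8 ≡ 9
116^32 ≡ 109
116^48 = 116^32·116^16 ≡ 81
116^64 ≡ 108
116^96 = 116^64·116^32 ≡ 192
116^192 = 116^128·116^64 ≡ 1  ← first divisor giving 1
The order is 192.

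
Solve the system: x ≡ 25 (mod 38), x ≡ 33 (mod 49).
1013

Using Chinese Remainder Theorem:
M = 38 × 49 = 1862
M1 = 49, M2 = 38
y1 = 49^(-1) mod 38 = 7
y2 = 38^(-1) mod 49 = 40
x = (25×49×7 + 33×38×40) mod 1862 = 1013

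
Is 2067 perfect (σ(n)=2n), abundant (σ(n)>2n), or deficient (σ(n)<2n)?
deficient

Proper divisors of 2067: sum = 1 + 3 + 13 + 39 + 53 + 159 + 689 = 957
Since 957 < 2067, 2067 is deficient.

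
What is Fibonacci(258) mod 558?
352

Matrix identity: Q^n = [[F_(n+1), F_n], [F_n, F_(n-1)]] with Q = [[1,1],[1,0]].
n = 258 = 100000010₂. Square-and-multiply, entries mod 558:
Q^1 = [[1,1],[1,0]]
Q^2 = (Q^1)² = [[2,1],[1,1]]
Q^4 = (Q^2)² = [[5,3],[3,2]]
Q^8 = (Q^4)² = [[34,21],[21,13]]
Q^16 = (Q^8)² = [[481,429],[429,52]]
Q^32 = (Q^16)² = [[250,435],[435,373]]
Q^64 = (Q^32)² = [[67,375],[375,250]]
Q^129 = (Q^64)²·Q = [[55,34],[34,21]]
Q^258 = (Q^129)² = [[275,352],[352,481]]
F_258 mod 558 = Q^258[0][1] = 352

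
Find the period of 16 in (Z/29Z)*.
7

29 is prime, so ord(16) divides φ(29) = 28.
Divisors of 28: 1, 2, 4, 7, 14, 28.
Repeated squaring: 16^1 ≡ 16, 16^2 ≡ 24, 16^4 ≡ 25, 16^8 ≡ 16, 16^16 ≡ 24 (mod 29).
Test 16^d mod 29 for each divisor d in increasing order:
16^1 ≡ 16
16^2 ≡ 24
16^4 ≡ 25
16^7 = 16^4·16^2·16^1 ≡ 1  ← first divisor giving 1
The order is 7.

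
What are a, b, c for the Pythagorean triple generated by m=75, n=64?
(1529, 9600, 9721)

Euclid's formula: a = m² - n², b = 2mn, c = m² + n²
m = 75, n = 64
a = 75² - 64² = 5625 - 4096 = 1529
b = 2 × 75 × 64 = 9600
c = 75² + 64² = 5625 + 4096 = 9721
Verification: 1529² + 9600² = 2337841 + 92160000 = 94497841 = 9721² ✓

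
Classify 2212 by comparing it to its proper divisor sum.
abundant

Proper divisors of 2212: sum = 1 + 2 + 4 + 7 + 14 + 28 + 79 + 158 + 316 + 553 + 1106 = 2268
Since 2268 > 2212, 2212 is abundant.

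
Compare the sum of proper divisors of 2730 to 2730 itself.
abundant

Proper divisors of 2730: sum = 1 + 2 + 3 + 5 + 6 + 7 + 10 + 13 + ... + 455 + 546 + 910 + 1365 (31 divisors) = 5334
Since 5334 > 2730, 2730 is abundant.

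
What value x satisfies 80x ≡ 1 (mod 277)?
232

gcd(80, 277) = 1, so the inverse exists.
Extended Euclidean algorithm on (277, 80):
277 = 3 × 80 + 37  ⟹  37 = (1)·277 + (-3)·80
80 = 2 × 37 + 6  ⟹  6 = (-2)·277 + (7)·80
37 = 6 × 6 + 1  ⟹  1 = (13)·277 + (-45)·80
So (-45)·80 ≡ 1 (mod 277), i.e. 80^(-1) ≡ -45 ≡ 232 (mod 277).
Check: 80 × 232 = 18560 ≡ 1 (mod 277)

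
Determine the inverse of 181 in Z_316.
213

gcd(181, 316) = 1, so the inverse exists.
Extended Euclidean algorithm on (316, 181):
316 = 1 × 181 + 135  ⟹  135 = (1)·316 + (-1)·181
181 = 1 × 135 + 46  ⟹  46 = (-1)·316 + (2)·181
135 = 2 × 46 + 43  ⟹  43 = (3)·316 + (-5)·181
46 = 1 × 43 + 3  ⟹  3 = (-4)·316 + (7)·181
43 = 14 × 3 + 1  ⟹  1 = (59)·316 + (-103)·181
So (-103)·181 ≡ 1 (mod 316), i.e. 181^(-1) ≡ -103 ≡ 213 (mod 316).
Check: 181 × 213 = 38553 ≡ 1 (mod 316)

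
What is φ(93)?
60

93 = 3 × 31
φ(n) = n × ∏(1 - 1/p) for each prime p dividing n
φ(93) = 93 × (1 - 1/3) × (1 - 1/31) = 60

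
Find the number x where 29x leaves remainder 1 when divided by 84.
29

gcd(29, 84) = 1, so the inverse exists.
Extended Euclidean algorithm on (84, 29):
84 = 2 × 29 + 26  ⟹  26 = (1)·84 + (-2)·29
29 = 1 × 26 + 3  ⟹  3 = (-1)·84 + (3)·29
26 = 8 × 3 + 2  ⟹  2 = (9)·84 + (-26)·29
3 = 1 × 2 + 1  ⟹  1 = (-10)·84 + (29)·29
So (29)·29 ≡ 1 (mod 84), i.e. 29^(-1) ≡ 29 (mod 84).
Check: 29 × 29 = 841 ≡ 1 (mod 84)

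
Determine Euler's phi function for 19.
18

19 = 19
φ(n) = n × ∏(1 - 1/p) for each prime p dividing n
φ(19) = 19 × (1 - 1/19) = 18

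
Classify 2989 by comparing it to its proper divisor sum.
deficient

Proper divisors of 2989: sum = 1 + 7 + 49 + 61 + 427 = 545
Since 545 < 2989, 2989 is deficient.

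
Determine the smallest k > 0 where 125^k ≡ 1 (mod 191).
19

191 is prime, so ord(125) divides φ(191) = 190.
Divisors of 190: 1, 2, 5, 10, 19, 38, 95, 190.
Repeated squaring: 125^1 ≡ 125, 125^2 ≡ 154, 125^4 ≡ 32, 125^8 ≡ 69, 125^16 ≡ 177, 125^32 ≡ 5, 125^64 ≡ 25, 125^128 ≡ 52 (mod 191).
Test 125^d mod 191 for each divisor d in increasing order:
125^1 ≡ 125
125^2 ≡ 154
125^5 = 125^4·125^1 ≡ 180
125^10 = 125^8·125^2 ≡ 121
125^19 = 125^16·125^2·125^1 ≡ 1  ← first divisor giving 1
The order is 19.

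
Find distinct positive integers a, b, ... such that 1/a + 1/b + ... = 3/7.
1/3 + 1/11 + 1/231

Greedy algorithm:
3/7: ceiling(7/3) = 3, use 1/3
2/21: ceiling(21/2) = 11, use 1/11
1/231: ceiling(231/1) = 231, use 1/231
Result: 3/7 = 1/3 + 1/11 + 1/231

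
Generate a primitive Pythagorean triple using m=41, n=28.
(897, 2296, 2465)

Euclid's formula: a = m² - n², b = 2mn, c = m² + n²
m = 41, n = 28
a = 41² - 28² = 1681 - 784 = 897
b = 2 × 41 × 28 = 2296
c = 41² + 28² = 1681 + 784 = 2465
Verification: 897² + 2296² = 804609 + 5271616 = 6076225 = 2465² ✓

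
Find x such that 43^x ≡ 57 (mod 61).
44

Baby-step giant-step with step n = ⌈√61⌉ = 8.
Baby steps 43^j mod 61 (j:value) for j=0..7: 0:1, 1:43, 2:19, 3:24, 4:56, 5:29, 6:27, 7:2.
Giant-step multiplier: 43^(-8) ≡ 43^(60-8) = 43^52 ≡ 22 (mod 61).
Giant steps γ_i = 57·22^i mod 61: γ_0=57, γ_1=34, γ_2=16, γ_3=47, γ_4=58, γ_5=56 (in table at j=4).
x = i·n + j = 5·8 + 4 = 44.
Check: 43^44 ≡ 57 (mod 61).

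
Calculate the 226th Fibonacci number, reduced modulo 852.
703

Matrix identity: Q^n = [[F_(n+1), F_n], [F_n, F_(n-1)]] with Q = [[1,1],[1,0]].
n = 226 = 11100010₂. Square-and-multiply, entries mod 852:
Q^1 = [[1,1],[1,0]]
Q^3 = (Q^1)²·Q = [[3,2],[2,1]]
Q^7 = (Q^3)²·Q = [[21,13],[13,8]]
Q^14 = (Q^7)² = [[610,377],[377,233]]
Q^28 = (Q^14)² = [[473,15],[15,458]]
Q^56 = (Q^28)² = [[730,333],[333,397]]
Q^113 = (Q^56)²·Q = [[88,529],[529,411]]
Q^226 = (Q^113)² = [[461,703],[703,610]]
F_226 mod 852 = Q^226[0][1] = 703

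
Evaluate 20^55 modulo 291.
263

Repeated squaring. Binary of 55 = 110111.
20^1 ≡ 20 (mod 291); 20^2 ≡ 109 (mod 291); 20^4 ≡ 241 (mod 291); 20^8 ≡ 172 (mod 291); 20^16 ≡ 193 (mod 291); 20^32 ≡ 1 (mod 291)
20^55 = 20^1 × 20^2 × 20^4 × 20^16 × 20^32 ≡ 263 (mod 291)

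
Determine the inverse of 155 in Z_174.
119

gcd(155, 174) = 1, so the inverse exists.
Extended Euclidean algorithm on (174, 155):
174 = 1 × 155 + 19  ⟹  19 = (1)·174 + (-1)·155
155 = 8 × 19 + 3  ⟹  3 = (-8)·174 + (9)·155
19 = 6 × 3 + 1  ⟹  1 = (49)·174 + (-55)·155
So (-55)·155 ≡ 1 (mod 174), i.e. 155^(-1) ≡ -55 ≡ 119 (mod 174).
Check: 155 × 119 = 18445 ≡ 1 (mod 174)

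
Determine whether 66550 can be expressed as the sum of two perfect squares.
Not possible

Factorization: 66550 = 2 × 5^2 × 11^3
By Fermat: n is sum of two squares iff every prime p ≡ 3 (mod 4) appears to even power.
Prime(s) ≡ 3 (mod 4) with odd exponent: [(11, 3)]
Therefore 66550 cannot be expressed as a² + b².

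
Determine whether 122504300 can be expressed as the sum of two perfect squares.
Not possible

Factorization: 122504300 = 2^2 × 5^2 × 107^3
By Fermat: n is sum of two squares iff every prime p ≡ 3 (mod 4) appears to even power.
Prime(s) ≡ 3 (mod 4) with odd exponent: [(107, 3)]
Therefore 122504300 cannot be expressed as a² + b².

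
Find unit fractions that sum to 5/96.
1/20 + 1/480

Greedy algorithm:
5/96: ceiling(96/5) = 20, use 1/20
1/480: ceiling(480/1) = 480, use 1/480
Result: 5/96 = 1/20 + 1/480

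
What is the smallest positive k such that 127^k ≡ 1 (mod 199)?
198

199 is prime, so ord(127) divides φ(199) = 198.
Divisors of 198: 1, 2, 3, 6, 9, 11, 18, 22, 33, 66, 99, 198.
Repeated squaring: 127^1 ≡ 127, 127^2 ≡ 10, 127^4 ≡ 100, 127^8 ≡ 50, 127^16 ≡ 112, 127^32 ≡ 7, 127^64 ≡ 49, 127^128 ≡ 13 (mod 199).
Test 127^d mod 199 for each divisor d in increasing order:
127^1 ≡ 127
127^2 ≡ 10
127^3 = 127^2·127^1 ≡ 76
127^6 = 127^4·127^2 ≡ 5
127^9 = 127^8·127^1 ≡ 181
127^11 = 127^8·127^2·127^1 ≡ 19
127^18 = 127^16·127^2 ≡ 125
127^22 = 127^16·127^4·127^2 ≡ 162
127^33 = 127^32·127^1 ≡ 93
127^66 = 127^64·127^2 ≡ 92
127^99 = 127^64·127^32·127^2·127^1 ≡ 198
127^198 = 127^128·127^64·127^4·127^2 ≡ 1  ← first divisor giving 1
The order is 198.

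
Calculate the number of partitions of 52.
281589

p(n) counts ways to write n as a sum of positive integers (order ignored).
Euler's pentagonal recurrence: p(k) = p(k-1) + p(k-2) - p(k-5) - p(k-7) + p(k-12) + p(k-15) - ... (offsets j(3j∓1)/2, signs ++--, p(0)=1, p(<0)=0).
DP table for k = 0..51: p(0)=1, p(1)=1, p(2)=2, p(3)=3, p(4)=5, p(5)=7, p(6)=11, p(7)=15, p(8)=22, p(9)=30, p(10)=42, p(11)=56, p(12)=77, p(13)=101, p(14)=135, p(15)=176, p(16)=231, p(17)=297, p(18)=385, p(19)=490, p(20)=627, p(21)=792, p(22)=1002, p(23)=1255, p(24)=1575, p(25)=1958, p(26)=2436, p(27)=3010, p(28)=3718, p(29)=4565, p(30)=5604, p(31)=6842, p(32)=8349, p(33)=10143, p(34)=12310, p(35)=14883, p(36)=17977, p(37)=21637, p(38)=26015, p(39)=31185, p(40)=37338, p(41)=44583, p(42)=53174, p(43)=63261, p(44)=75175, p(45)=89134, p(46)=105558, p(47)=124754, p(48)=147273, p(49)=173525, p(50)=204226, p(51)=239943.
Final step: p(52) = p(51) + p(50) - p(47) - p(45) + p(40) + p(37) - p(30) - p(26) + p(17) + p(12) - p(1)
= 239943 + 204226 - 124754 - 89134 + 37338 + 21637 - 5604 - 2436 + 297 + 77 - 1
= 281589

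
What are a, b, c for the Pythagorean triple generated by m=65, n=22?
(3741, 2860, 4709)

Euclid's formula: a = m² - n², b = 2mn, c = m² + n²
m = 65, n = 22
a = 65² - 22² = 4225 - 484 = 3741
b = 2 × 65 × 22 = 2860
c = 65² + 22² = 4225 + 484 = 4709
Verification: 3741² + 2860² = 13995081 + 8179600 = 22174681 = 4709² ✓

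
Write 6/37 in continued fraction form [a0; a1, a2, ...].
[0; 6, 6]

Euclidean algorithm steps:
6 = 0 × 37 + 6
37 = 6 × 6 + 1
6 = 6 × 1 + 0
Continued fraction: [0; 6, 6]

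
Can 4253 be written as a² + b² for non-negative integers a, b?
38² + 53² (a=38, b=53)

Factorization: 4253 = 4253
By Fermat: n is sum of two squares iff every prime p ≡ 3 (mod 4) appears to even power.
All primes ≡ 3 (mod 4) appear to even power.
Search a = 0, 1, 2, … for 4253 - a² a perfect square: first hit at a = 38: 4253 - 1444 = 2809 = 53².
4253 = 38² + 53² = 1444 + 2809 ✓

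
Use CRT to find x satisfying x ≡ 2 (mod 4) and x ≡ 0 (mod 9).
18

Using Chinese Remainder Theorem:
M = 4 × 9 = 36
M1 = 9, M2 = 4
y1 = 9^(-1) mod 4 = 1
y2 = 4^(-1) mod 9 = 7
x = (2×9×1 + 0×4×7) mod 36 = 18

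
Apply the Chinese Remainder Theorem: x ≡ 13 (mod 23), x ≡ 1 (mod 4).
13

Using Chinese Remainder Theorem:
M = 23 × 4 = 92
M1 = 4, M2 = 23
y1 = 4^(-1) mod 23 = 6
y2 = 23^(-1) mod 4 = 3
x = (13×4×6 + 1×23×3) mod 92 = 13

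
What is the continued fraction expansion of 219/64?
[3; 2, 2, 1, 2, 3]

Euclidean algorithm steps:
219 = 3 × 64 + 27
64 = 2 × 27 + 10
27 = 2 × 10 + 7
10 = 1 × 7 + 3
7 = 2 × 3 + 1
3 = 3 × 1 + 0
Continued fraction: [3; 2, 2, 1, 2, 3]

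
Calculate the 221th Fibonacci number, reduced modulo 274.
249

Matrix identity: Q^n = [[F_(n+1), F_n], [F_n, F_(n-1)]] with Q = [[1,1],[1,0]].
n = 221 = 11011101₂. Square-and-multiply, entries mod 274:
Q^1 = [[1,1],[1,0]]
Q^3 = (Q^1)²·Q = [[3,2],[2,1]]
Q^6 = (Q^3)² = [[13,8],[8,5]]
Q^13 = (Q^6)²·Q = [[103,233],[233,144]]
Q^27 = (Q^13)²·Q = [[245,234],[234,11]]
Q^55 = (Q^27)²·Q = [[147,249],[249,172]]
Q^110 = (Q^55)² = [[40,245],[245,69]]
Q^221 = (Q^110)²·Q = [[102,249],[249,127]]
F_221 mod 274 = Q^221[0][1] = 249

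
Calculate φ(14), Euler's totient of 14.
6

14 = 2 × 7
φ(n) = n × ∏(1 - 1/p) for each prime p dividing n
φ(14) = 14 × (1 - 1/2) × (1 - 1/7) = 6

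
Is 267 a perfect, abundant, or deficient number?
deficient

Proper divisors of 267: sum = 1 + 3 + 89 = 93
Since 93 < 267, 267 is deficient.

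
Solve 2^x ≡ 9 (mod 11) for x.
6

Baby-step giant-step with step n = ⌈√11⌉ = 4.
Baby steps 2^j mod 11 (j:value) for j=0..3: 0:1, 1:2, 2:4, 3:8.
Giant-step multiplier: 2^(-4) ≡ 2^(10-4) = 2^6 ≡ 9 (mod 11).
Giant steps γ_i = 9·9^i mod 11: γ_0=9, γ_1=4 (in table at j=2).
x = i·n + j = 1·4 + 2 = 6.
Check: 2^6 ≡ 9 (mod 11).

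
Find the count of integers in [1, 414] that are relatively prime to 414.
132

414 = 2 × 3^2 × 23
φ(n) = n × ∏(1 - 1/p) for each prime p dividing n
φ(414) = 414 × (1 - 1/2) × (1 - 1/3) × (1 - 1/23) = 132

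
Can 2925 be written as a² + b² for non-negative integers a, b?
3² + 54² (a=3, b=54)

Factorization: 2925 = 3^2 × 5^2 × 13
By Fermat: n is sum of two squares iff every prime p ≡ 3 (mod 4) appears to even power.
All primes ≡ 3 (mod 4) appear to even power.
Search a = 0, 1, 2, … for 2925 - a² a perfect square: first hit at a = 3: 2925 - 9 = 2916 = 54².
2925 = 3² + 54² = 9 + 2916 ✓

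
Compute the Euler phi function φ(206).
102

206 = 2 × 103
φ(n) = n × ∏(1 - 1/p) for each prime p dividing n
φ(206) = 206 × (1 - 1/2) × (1 - 1/103) = 102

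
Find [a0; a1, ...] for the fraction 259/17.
[15; 4, 4]

Euclidean algorithm steps:
259 = 15 × 17 + 4
17 = 4 × 4 + 1
4 = 4 × 1 + 0
Continued fraction: [15; 4, 4]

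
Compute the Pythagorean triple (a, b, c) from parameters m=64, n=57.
(847, 7296, 7345)

Euclid's formula: a = m² - n², b = 2mn, c = m² + n²
m = 64, n = 57
a = 64² - 57² = 4096 - 3249 = 847
b = 2 × 64 × 57 = 7296
c = 64² + 57² = 4096 + 3249 = 7345
Verification: 847² + 7296² = 717409 + 53231616 = 53949025 = 7345² ✓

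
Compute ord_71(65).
70

71 is prime, so ord(65) divides φ(71) = 70.
Divisors of 70: 1, 2, 5, 7, 10, 14, 35, 70.
Repeated squaring: 65^1 ≡ 65, 65^2 ≡ 36, 65^4 ≡ 18, 65^8 ≡ 40, 65^16 ≡ 38, 65^32 ≡ 24, 65^64 ≡ 8 (mod 71).
Test 65^d mod 71 for each divisor d in increasing order:
65^1 ≡ 65
65^2 ≡ 36
65^5 = 65^4·65^1 ≡ 34
65^7 = 65^4·65^2·65^1 ≡ 17
65^10 = 65^8·65^2 ≡ 20
65^14 = 65^8·65^4·65^2 ≡ 5
65^35 = 65^32·65^2·65^1 ≡ 70
65^70 = 65^64·65^4·65^2 ≡ 1  ← first divisor giving 1
The order is 70.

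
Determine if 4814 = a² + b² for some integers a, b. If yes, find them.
Not possible

Factorization: 4814 = 2 × 29 × 83
By Fermat: n is sum of two squares iff every prime p ≡ 3 (mod 4) appears to even power.
Prime(s) ≡ 3 (mod 4) with odd exponent: [(83, 1)]
Therefore 4814 cannot be expressed as a² + b².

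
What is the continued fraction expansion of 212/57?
[3; 1, 2, 1, 1, 3, 2]

Euclidean algorithm steps:
212 = 3 × 57 + 41
57 = 1 × 41 + 16
41 = 2 × 16 + 9
16 = 1 × 9 + 7
9 = 1 × 7 + 2
7 = 3 × 2 + 1
2 = 2 × 1 + 0
Continued fraction: [3; 1, 2, 1, 1, 3, 2]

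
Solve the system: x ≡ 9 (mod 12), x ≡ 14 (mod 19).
33

Using Chinese Remainder Theorem:
M = 12 × 19 = 228
M1 = 19, M2 = 12
y1 = 19^(-1) mod 12 = 7
y2 = 12^(-1) mod 19 = 8
x = (9×19×7 + 14×12×8) mod 228 = 33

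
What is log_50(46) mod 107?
81

Baby-step giant-step with step n = ⌈√107⌉ = 11.
Baby steps 50^j mod 107 (j:value) for j=0..10: 0:1, 1:50, 2:39, 3:24, 4:23, 5:80, 6:41, 7:17, 8:101, 9:21, 10:87.
Giant-step multiplier: 50^(-11) ≡ 50^(106-11) = 50^95 ≡ 26 (mod 107).
Giant steps γ_i = 46·26^i mod 107: γ_0=46, γ_1=19, γ_2=66, γ_3=4, γ_4=104, γ_5=29, γ_6=5, γ_7=23 (in table at j=4).
x = i·n + j = 7·11 + 4 = 81.
Check: 50^81 ≡ 46 (mod 107).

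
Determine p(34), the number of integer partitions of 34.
12310

p(n) counts ways to write n as a sum of positive integers (order ignored).
Euler's pentagonal recurrence: p(k) = p(k-1) + p(k-2) - p(k-5) - p(k-7) + p(k-12) + p(k-15) - ... (offsets j(3j∓1)/2, signs ++--, p(0)=1, p(<0)=0).
DP table for k = 0..33: p(0)=1, p(1)=1, p(2)=2, p(3)=3, p(4)=5, p(5)=7, p(6)=11, p(7)=15, p(8)=22, p(9)=30, p(10)=42, p(11)=56, p(12)=77, p(13)=101, p(14)=135, p(15)=176, p(16)=231, p(17)=297, p(18)=385, p(19)=490, p(20)=627, p(21)=792, p(22)=1002, p(23)=1255, p(24)=1575, p(25)=1958, p(26)=2436, p(27)=3010, p(28)=3718, p(29)=4565, p(30)=5604, p(31)=6842, p(32)=8349, p(33)=10143.
Final step: p(34) = p(33) + p(32) - p(29) - p(27) + p(22) + p(19) - p(12) - p(8)
= 10143 + 8349 - 4565 - 3010 + 1002 + 490 - 77 - 22
= 12310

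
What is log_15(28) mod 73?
7

Baby-step giant-step with step n = ⌈√73⌉ = 9.
Baby steps 15^j mod 73 (j:value) for j=0..8: 0:1, 1:15, 2:6, 3:17, 4:36, 5:29, 6:70, 7:28, 8:55.
h = 28 is already in the table at j=7, so x = 7.
Check: 15^7 ≡ 28 (mod 73).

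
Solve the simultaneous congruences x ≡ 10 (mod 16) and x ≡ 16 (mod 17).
186

Using Chinese Remainder Theorem:
M = 16 × 17 = 272
M1 = 17, M2 = 16
y1 = 17^(-1) mod 16 = 1
y2 = 16^(-1) mod 17 = 16
x = (10×17×1 + 16×16×16) mod 272 = 186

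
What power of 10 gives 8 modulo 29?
5

Baby-step giant-step with step n = ⌈√29⌉ = 6.
Baby steps 10^j mod 29 (j:value) for j=0..5: 0:1, 1:10, 2:13, 3:14, 4:24, 5:8.
h = 8 is already in the table at j=5, so x = 5.
Check: 10^5 ≡ 8 (mod 29).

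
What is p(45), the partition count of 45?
89134

p(n) counts ways to write n as a sum of positive integers (order ignored).
Euler's pentagonal recurrence: p(k) = p(k-1) + p(k-2) - p(k-5) - p(k-7) + p(k-12) + p(k-15) - ... (offsets j(3j∓1)/2, signs ++--, p(0)=1, p(<0)=0).
DP table for k = 0..44: p(0)=1, p(1)=1, p(2)=2, p(3)=3, p(4)=5, p(5)=7, p(6)=11, p(7)=15, p(8)=22, p(9)=30, p(10)=42, p(11)=56, p(12)=77, p(13)=101, p(14)=135, p(15)=176, p(16)=231, p(17)=297, p(18)=385, p(19)=490, p(20)=627, p(21)=792, p(22)=1002, p(23)=1255, p(24)=1575, p(25)=1958, p(26)=2436, p(27)=3010, p(28)=3718, p(29)=4565, p(30)=5604, p(31)=6842, p(32)=8349, p(33)=10143, p(34)=12310, p(35)=14883, p(36)=17977, p(37)=21637, p(38)=26015, p(39)=31185, p(40)=37338, p(41)=44583, p(42)=53174, p(43)=63261, p(44)=75175.
Final step: p(45) = p(44) + p(43) - p(40) - p(38) + p(33) + p(30) - p(23) - p(19) + p(10) + p(5)
= 75175 + 63261 - 37338 - 26015 + 10143 + 5604 - 1255 - 490 + 42 + 7
= 89134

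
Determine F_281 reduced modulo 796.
5

Matrix identity: Q^n = [[F_(n+1), F_n], [F_n, F_(n-1)]] with Q = [[1,1],[1,0]].
n = 281 = 100011001₂. Square-and-multiply, entries mod 796:
Q^1 = [[1,1],[1,0]]
Q^2 = (Q^1)² = [[2,1],[1,1]]
Q^4 = (Q^2)² = [[5,3],[3,2]]
Q^8 = (Q^4)² = [[34,21],[21,13]]
Q^17 = (Q^8)²·Q = [[196,5],[5,191]]
Q^35 = (Q^17)²·Q = [[576,233],[233,343]]
Q^70 = (Q^35)² = [[5,3],[3,2]]
Q^140 = (Q^70)² = [[34,21],[21,13]]
Q^281 = (Q^140)²·Q = [[196,5],[5,191]]
F_281 mod 796 = Q^281[0][1] = 5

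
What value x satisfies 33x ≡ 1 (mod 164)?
5

gcd(33, 164) = 1, so the inverse exists.
Extended Euclidean algorithm on (164, 33):
164 = 4 × 33 + 32  ⟹  32 = (1)·164 + (-4)·33
33 = 1 × 32 + 1  ⟹  1 = (-1)·164 + (5)·33
So (5)·33 ≡ 1 (mod 164), i.e. 33^(-1) ≡ 5 (mod 164).
Check: 33 × 5 = 165 ≡ 1 (mod 164)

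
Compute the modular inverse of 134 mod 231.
50

gcd(134, 231) = 1, so the inverse exists.
Extended Euclidean algorithm on (231, 134):
231 = 1 × 134 + 97  ⟹  97 = (1)·231 + (-1)·134
134 = 1 × 97 + 37  ⟹  37 = (-1)·231 + (2)·134
97 = 2 × 37 + 23  ⟹  23 = (3)·231 + (-5)·134
37 = 1 × 23 + 14  ⟹  14 = (-4)·231 + (7)·134
23 = 1 × 14 + 9  ⟹  9 = (7)·231 + (-12)·134
14 = 1 × 9 + 5  ⟹  5 = (-11)·231 + (19)·134
9 = 1 × 5 + 4  ⟹  4 = (18)·231 + (-31)·134
5 = 1 × 4 + 1  ⟹  1 = (-29)·231 + (50)·134
So (50)·134 ≡ 1 (mod 231), i.e. 134^(-1) ≡ 50 (mod 231).
Check: 134 × 50 = 6700 ≡ 1 (mod 231)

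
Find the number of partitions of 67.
2679689

p(n) counts ways to write n as a sum of positive integers (order ignored).
Euler's pentagonal recurrence: p(k) = p(k-1) + p(k-2) - p(k-5) - p(k-7) + p(k-12) + p(k-15) - ... (offsets j(3j∓1)/2, signs ++--, p(0)=1, p(<0)=0).
DP table for k = 0..66: p(0)=1, p(1)=1, p(2)=2, p(3)=3, p(4)=5, p(5)=7, p(6)=11, p(7)=15, p(8)=22, p(9)=30, p(10)=42, p(11)=56, p(12)=77, p(13)=101, p(14)=135, p(15)=176, p(16)=231, p(17)=297, p(18)=385, p(19)=490, p(20)=627, p(21)=792, p(22)=1002, p(23)=1255, p(24)=1575, p(25)=1958, p(26)=2436, p(27)=3010, p(28)=3718, p(29)=4565, p(30)=5604, p(31)=6842, p(32)=8349, p(33)=10143, p(34)=12310, p(35)=14883, p(36)=17977, p(37)=21637, p(38)=26015, p(39)=31185, p(40)=37338, p(41)=44583, p(42)=53174, p(43)=63261, p(44)=75175, p(45)=89134, p(46)=105558, p(47)=124754, p(48)=147273, p(49)=173525, p(50)=204226, p(51)=239943, p(52)=281589, p(53)=329931, p(54)=386155, p(55)=451276, p(56)=526823, p(57)=614154, p(58)=715220, p(59)=831820, p(60)=966467, p(61)=1121505, p(62)=1300156, p(63)=1505499, p(64)=1741630, p(65)=2012558, p(66)=2323520.
Final step: p(67) = p(66) + p(65) - p(62) - p(60) + p(55) + p(52) - p(45) - p(41) + p(32) + p(27) - p(16) - p(10)
= 2323520 + 2012558 - 1300156 - 966467 + 451276 + 281589 - 89134 - 44583 + 8349 + 3010 - 231 - 42
= 2679689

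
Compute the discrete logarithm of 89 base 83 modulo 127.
15

Baby-step giant-step with step n = ⌈√127⌉ = 12.
Baby steps 83^j mod 127 (j:value) for j=0..11: 0:1, 1:83, 2:31, 3:33, 4:72, 5:7, 6:73, 7:90, 8:104, 9:123, 10:49, 11:3.
Giant-step multiplier: 83^(-12) ≡ 83^(126-12) = 83^114 ≡ 76 (mod 127).
Giant steps γ_i = 89·76^i mod 127: γ_0=89, γ_1=33 (in table at j=3).
x = i·n + j = 1·12 + 3 = 15.
Check: 83^15 ≡ 89 (mod 127).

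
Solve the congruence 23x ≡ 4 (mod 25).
x ≡ 23 (mod 25)

gcd(23, 25) = 1, which divides 4, so solutions exist.
Find 23^(-1) mod 25 by the extended Euclidean algorithm:
25 = 1 × 23 + 2  ⟹  2 = (1)·25 + (-1)·23
23 = 11 × 2 + 1  ⟹  1 = (-11)·25 + (12)·23
So (12)·23 ≡ 1 (mod 25), i.e. 23^(-1) ≡ 12 (mod 25).
x ≡ 12 × 4 = 48 ≡ 23 (mod 25).
Check: 23 × 23 = 529 ≡ 4 (mod 25).
Unique solution: x ≡ 23 (mod 25)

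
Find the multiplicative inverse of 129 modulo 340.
29

gcd(129, 340) = 1, so the inverse exists.
Extended Euclidean algorithm on (340, 129):
340 = 2 × 129 + 82  ⟹  82 = (1)·340 + (-2)·129
129 = 1 × 82 + 47  ⟹  47 = (-1)·340 + (3)·129
82 = 1 × 47 + 35  ⟹  35 = (2)·340 + (-5)·129
47 = 1 × 35 + 12  ⟹  12 = (-3)·340 + (8)·129
35 = 2 × 12 + 11  ⟹  11 = (8)·340 + (-21)·129
12 = 1 × 11 + 1  ⟹  1 = (-11)·340 + (29)·129
So (29)·129 ≡ 1 (mod 340), i.e. 129^(-1) ≡ 29 (mod 340).
Check: 129 × 29 = 3741 ≡ 1 (mod 340)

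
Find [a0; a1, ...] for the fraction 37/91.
[0; 2, 2, 5, 1, 2]

Euclidean algorithm steps:
37 = 0 × 91 + 37
91 = 2 × 37 + 17
37 = 2 × 17 + 3
17 = 5 × 3 + 2
3 = 1 × 2 + 1
2 = 2 × 1 + 0
Continued fraction: [0; 2, 2, 5, 1, 2]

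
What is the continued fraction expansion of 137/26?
[5; 3, 1, 2, 2]

Euclidean algorithm steps:
137 = 5 × 26 + 7
26 = 3 × 7 + 5
7 = 1 × 5 + 2
5 = 2 × 2 + 1
2 = 2 × 1 + 0
Continued fraction: [5; 3, 1, 2, 2]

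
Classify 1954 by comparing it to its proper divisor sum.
deficient

Proper divisors of 1954: sum = 1 + 2 + 977 = 980
Since 980 < 1954, 1954 is deficient.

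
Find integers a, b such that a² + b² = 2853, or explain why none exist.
33² + 42² (a=33, b=42)

Factorization: 2853 = 3^2 × 317
By Fermat: n is sum of two squares iff every prime p ≡ 3 (mod 4) appears to even power.
All primes ≡ 3 (mod 4) appear to even power.
Search a = 0, 1, 2, … for 2853 - a² a perfect square: first hit at a = 33: 2853 - 1089 = 1764 = 42².
2853 = 33² + 42² = 1089 + 1764 ✓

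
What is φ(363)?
220

363 = 3 × 11^2
φ(n) = n × ∏(1 - 1/p) for each prime p dividing n
φ(363) = 363 × (1 - 1/3) × (1 - 1/11) = 220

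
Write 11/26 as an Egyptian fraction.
1/3 + 1/12 + 1/156

Greedy algorithm:
11/26: ceiling(26/11) = 3, use 1/3
7/78: ceiling(78/7) = 12, use 1/12
1/156: ceiling(156/1) = 156, use 1/156
Result: 11/26 = 1/3 + 1/12 + 1/156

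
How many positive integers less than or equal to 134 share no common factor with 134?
66

134 = 2 × 67
φ(n) = n × ∏(1 - 1/p) for each prime p dividing n
φ(134) = 134 × (1 - 1/2) × (1 - 1/67) = 66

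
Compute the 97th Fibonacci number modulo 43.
34

Matrix identity: Q^n = [[F_(n+1), F_n], [F_n, F_(n-1)]] with Q = [[1,1],[1,0]].
n = 97 = 1100001₂. Square-and-multiply, entries mod 43:
Q^1 = [[1,1],[1,0]]
Q^3 = (Q^1)²·Q = [[3,2],[2,1]]
Q^6 = (Q^3)² = [[13,8],[8,5]]
Q^12 = (Q^6)² = [[18,15],[15,3]]
Q^24 = (Q^12)² = [[33,14],[14,19]]
Q^48 = (Q^24)² = [[38,40],[40,41]]
Q^97 = (Q^48)²·Q = [[12,34],[34,21]]
F_97 mod 43 = Q^97[0][1] = 34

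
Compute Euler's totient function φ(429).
240

429 = 3 × 11 × 13
φ(n) = n × ∏(1 - 1/p) for each prime p dividing n
φ(429) = 429 × (1 - 1/3) × (1 - 1/11) × (1 - 1/13) = 240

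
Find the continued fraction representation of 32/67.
[0; 2, 10, 1, 2]

Euclidean algorithm steps:
32 = 0 × 67 + 32
67 = 2 × 32 + 3
32 = 10 × 3 + 2
3 = 1 × 2 + 1
2 = 2 × 1 + 0
Continued fraction: [0; 2, 10, 1, 2]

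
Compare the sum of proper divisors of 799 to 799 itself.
deficient

Proper divisors of 799: sum = 1 + 17 + 47 = 65
Since 65 < 799, 799 is deficient.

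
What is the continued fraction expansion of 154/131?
[1; 5, 1, 2, 3, 2]

Euclidean algorithm steps:
154 = 1 × 131 + 23
131 = 5 × 23 + 16
23 = 1 × 16 + 7
16 = 2 × 7 + 2
7 = 3 × 2 + 1
2 = 2 × 1 + 0
Continued fraction: [1; 5, 1, 2, 3, 2]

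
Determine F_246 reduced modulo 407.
327

Matrix identity: Q^n = [[F_(n+1), F_n], [F_n, F_(n-1)]] with Q = [[1,1],[1,0]].
n = 246 = 11110110₂. Square-and-multiply, entries mod 407:
Q^1 = [[1,1],[1,0]]
Q^3 = (Q^1)²·Q = [[3,2],[2,1]]
Q^7 = (Q^3)²·Q = [[21,13],[13,8]]
Q^15 = (Q^7)²·Q = [[173,203],[203,377]]
Q^30 = (Q^15)² = [[320,132],[132,188]]
Q^61 = (Q^30)²·Q = [[67,166],[166,308]]
Q^123 = (Q^61)²·Q = [[278,299],[299,386]]
Q^246 = (Q^123)² = [[222,327],[327,302]]
F_246 mod 407 = Q^246[0][1] = 327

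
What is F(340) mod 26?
3

Matrix identity: Q^n = [[F_(n+1), F_n], [F_n, F_(n-1)]] with Q = [[1,1],[1,0]].
n = 340 = 101010100₂. Square-and-multiply, entries mod 26:
Q^1 = [[1,1],[1,0]]
Q^2 = (Q^1)² = [[2,1],[1,1]]
Q^5 = (Q^2)²·Q = [[8,5],[5,3]]
Q^10 = (Q^5)² = [[11,3],[3,8]]
Q^21 = (Q^10)²·Q = [[5,0],[0,5]]
Q^42 = (Q^21)² = [[25,0],[0,25]]
Q^85 = (Q^42)²·Q = [[1,1],[1,0]]
Q^170 = (Q^85)² = [[2,1],[1,1]]
Q^340 = (Q^170)² = [[5,3],[3,2]]
F_340 mod 26 = Q^340[0][1] = 3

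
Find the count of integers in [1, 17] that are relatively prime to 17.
16

17 = 17
φ(n) = n × ∏(1 - 1/p) for each prime p dividing n
φ(17) = 17 × (1 - 1/17) = 16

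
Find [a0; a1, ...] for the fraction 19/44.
[0; 2, 3, 6]

Euclidean algorithm steps:
19 = 0 × 44 + 19
44 = 2 × 19 + 6
19 = 3 × 6 + 1
6 = 6 × 1 + 0
Continued fraction: [0; 2, 3, 6]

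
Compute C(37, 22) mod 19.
18

Using Lucas' theorem:
Write n=37 and k=22 in base 19:
n in base 19: [1, 18]
k in base 19: [1, 3]
C(37,22) mod 19 = ∏ C(n_i, k_i) mod 19
Digit binomials (mod 19): C(1,1) = 1; C(18,3) = 816 ≡ 18
Product: 1 × 18 = 18 ≡ 18 (mod 19)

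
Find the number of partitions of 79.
13848650

p(n) counts ways to write n as a sum of positive integers (order ignored).
Euler's pentagonal recurrence: p(k) = p(k-1) + p(k-2) - p(k-5) - p(k-7) + p(k-12) + p(k-15) - ... (offsets j(3j∓1)/2, signs ++--, p(0)=1, p(<0)=0).
DP table for k = 0..78: p(0)=1, p(1)=1, p(2)=2, p(3)=3, p(4)=5, p(5)=7, p(6)=11, p(7)=15, p(8)=22, p(9)=30, p(10)=42, p(11)=56, p(12)=77, p(13)=101, p(14)=135, p(15)=176, p(16)=231, p(17)=297, p(18)=385, p(19)=490, p(20)=627, p(21)=792, p(22)=1002, p(23)=1255, p(24)=1575, p(25)=1958, p(26)=2436, p(27)=3010, p(28)=3718, p(29)=4565, p(30)=5604, p(31)=6842, p(32)=8349, p(33)=10143, p(34)=12310, p(35)=14883, p(36)=17977, p(37)=21637, p(38)=26015, p(39)=31185, p(40)=37338, p(41)=44583, p(42)=53174, p(43)=63261, p(44)=75175, p(45)=89134, p(46)=105558, p(47)=124754, p(48)=147273, p(49)=173525, p(50)=204226, p(51)=239943, p(52)=281589, p(53)=329931, p(54)=386155, p(55)=451276, p(56)=526823, p(57)=614154, p(58)=715220, p(59)=831820, p(60)=966467, p(61)=1121505, p(62)=1300156, p(63)=1505499, p(64)=1741630, p(65)=2012558, p(66)=2323520, p(67)=2679689, p(68)=3087735, p(69)=3554345, p(70)=4087968, p(71)=4697205, p(72)=5392783, p(73)=6185689, p(74)=7089500, p(75)=8118264, p(76)=9289091, p(77)=10619863, p(78)=12132164.
Final step: p(79) = p(78) + p(77) - p(74) - p(72) + p(67) + p(64) - p(57) - p(53) + p(44) + p(39) - p(28) - p(22) + p(9) + p(2)
= 12132164 + 10619863 - 7089500 - 5392783 + 2679689 + 1741630 - 614154 - 329931 + 75175 + 31185 - 3718 - 1002 + 30 + 2
= 13848650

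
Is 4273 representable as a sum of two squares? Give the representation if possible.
32² + 57² (a=32, b=57)

Factorization: 4273 = 4273
By Fermat: n is sum of two squares iff every prime p ≡ 3 (mod 4) appears to even power.
All primes ≡ 3 (mod 4) appear to even power.
Search a = 0, 1, 2, … for 4273 - a² a perfect square: first hit at a = 32: 4273 - 1024 = 3249 = 57².
4273 = 32² + 57² = 1024 + 3249 ✓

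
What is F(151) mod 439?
145

Matrix identity: Q^n = [[F_(n+1), F_n], [F_n, F_(n-1)]] with Q = [[1,1],[1,0]].
n = 151 = 10010111₂. Square-and-multiply, entries mod 439:
Q^1 = [[1,1],[1,0]]
Q^2 = (Q^1)² = [[2,1],[1,1]]
Q^4 = (Q^2)² = [[5,3],[3,2]]
Q^9 = (Q^4)²·Q = [[55,34],[34,21]]
Q^18 = (Q^9)² = [[230,389],[389,280]]
Q^37 = (Q^18)²·Q = [[48,86],[86,401]]
Q^75 = (Q^37)²·Q = [[24,42],[42,421]]
Q^151 = (Q^75)²·Q = [[397,145],[145,252]]
F_151 mod 439 = Q^151[0][1] = 145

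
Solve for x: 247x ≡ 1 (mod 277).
120

gcd(247, 277) = 1, so the inverse exists.
Extended Euclidean algorithm on (277, 247):
277 = 1 × 247 + 30  ⟹  30 = (1)·277 + (-1)·247
247 = 8 × 30 + 7  ⟹  7 = (-8)·277 + (9)·247
30 = 4 × 7 + 2  ⟹  2 = (33)·277 + (-37)·247
7 = 3 × 2 + 1  ⟹  1 = (-107)·277 + (120)·247
So (120)·247 ≡ 1 (mod 277), i.e. 247^(-1) ≡ 120 (mod 277).
Check: 247 × 120 = 29640 ≡ 1 (mod 277)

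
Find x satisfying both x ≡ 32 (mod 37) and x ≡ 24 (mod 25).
624

Using Chinese Remainder Theorem:
M = 37 × 25 = 925
M1 = 25, M2 = 37
y1 = 25^(-1) mod 37 = 3
y2 = 37^(-1) mod 25 = 23
x = (32×25×3 + 24×37×23) mod 925 = 624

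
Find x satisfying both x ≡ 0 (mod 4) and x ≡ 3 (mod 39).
120

Using Chinese Remainder Theorem:
M = 4 × 39 = 156
M1 = 39, M2 = 4
y1 = 39^(-1) mod 4 = 3
y2 = 4^(-1) mod 39 = 10
x = (0×39×3 + 3×4×10) mod 156 = 120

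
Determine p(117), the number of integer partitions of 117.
1327710076

p(n) counts ways to write n as a sum of positive integers (order ignored).
Euler's pentagonal recurrence: p(k) = p(k-1) + p(k-2) - p(k-5) - p(k-7) + p(k-12) + p(k-15) - ... (offsets j(3j∓1)/2, signs ++--, p(0)=1, p(<0)=0).
DP table for k = 0..116: p(0)=1, p(1)=1, p(2)=2, p(3)=3, p(4)=5, p(5)=7, p(6)=11, p(7)=15, p(8)=22, p(9)=30, p(10)=42, p(11)=56, p(12)=77, p(13)=101, p(14)=135, p(15)=176, p(16)=231, p(17)=297, p(18)=385, p(19)=490, p(20)=627, p(21)=792, p(22)=1002, p(23)=1255, p(24)=1575, p(25)=1958, p(26)=2436, p(27)=3010, p(28)=3718, p(29)=4565, p(30)=5604, p(31)=6842, p(32)=8349, p(33)=10143, p(34)=12310, p(35)=14883, p(36)=17977, p(37)=21637, p(38)=26015, p(39)=31185, p(40)=37338, p(41)=44583, p(42)=53174, p(43)=63261, p(44)=75175, p(45)=89134, p(46)=105558, p(47)=124754, p(48)=147273, p(49)=173525, p(50)=204226, p(51)=239943, p(52)=281589, p(53)=329931, p(54)=386155, p(55)=451276, p(56)=526823, p(57)=614154, p(58)=715220, p(59)=831820, p(60)=966467, p(61)=1121505, p(62)=1300156, p(63)=1505499, p(64)=1741630, p(65)=2012558, p(66)=2323520, p(67)=2679689, p(68)=3087735, p(69)=3554345, p(70)=4087968, p(71)=4697205, p(72)=5392783, p(73)=6185689, p(74)=7089500, p(75)=8118264, p(76)=9289091, p(77)=10619863, p(78)=12132164, p(79)=13848650, p(80)=15796476, p(81)=18004327, p(82)=20506255, p(83)=23338469, p(84)=26543660, p(85)=30167357, p(86)=34262962, p(87)=38887673, p(88)=44108109, p(89)=49995925, p(90)=56634173, p(91)=64112359, p(92)=72533807, p(93)=82010177, p(94)=92669720, p(95)=104651419, p(96)=118114304, p(97)=133230930, p(98)=150198136, p(99)=169229875, p(100)=190569292, p(101)=214481126, p(102)=241265379, p(103)=271248950, p(104)=304801365, p(105)=342325709, p(106)=384276336, p(107)=431149389, p(108)=483502844, p(109)=541946240, p(110)=607163746, p(111)=679903203, p(112)=761002156, p(113)=851376628, p(114)=952050665, p(115)=1064144451, p(116)=1188908248.
Final step: p(117) = p(116) + p(115) - p(112) - p(110) + p(105) + p(102) - p(95) - p(91) + p(82) + p(77) - p(66) - p(60) + p(47) + p(40) - p(25) - p(17) + p(0)
= 1188908248 + 1064144451 - 761002156 - 607163746 + 342325709 + 241265379 - 104651419 - 64112359 + 20506255 + 10619863 - 2323520 - 966467 + 124754 + 37338 - 1958 - 297 + 1
= 1327710076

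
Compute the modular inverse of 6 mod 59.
10

gcd(6, 59) = 1, so the inverse exists.
Extended Euclidean algorithm on (59, 6):
59 = 9 × 6 + 5  ⟹  5 = (1)·59 + (-9)·6
6 = 1 × 5 + 1  ⟹  1 = (-1)·59 + (10)·6
So (10)·6 ≡ 1 (mod 59), i.e. 6^(-1) ≡ 10 (mod 59).
Check: 6 × 10 = 60 ≡ 1 (mod 59)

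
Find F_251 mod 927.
809

Matrix identity: Q^n = [[F_(n+1), F_n], [F_n, F_(n-1)]] with Q = [[1,1],[1,0]].
n = 251 = 11111011₂. Square-and-multiply, entries mod 927:
Q^1 = [[1,1],[1,0]]
Q^3 = (Q^1)²·Q = [[3,2],[2,1]]
Q^7 = (Q^3)²·Q = [[21,13],[13,8]]
Q^15 = (Q^7)²·Q = [[60,610],[610,377]]
Q^31 = (Q^15)²·Q = [[786,265],[265,521]]
Q^62 = (Q^31)² = [[187,584],[584,530]]
Q^125 = (Q^62)²·Q = [[314,590],[590,651]]
Q^251 = (Q^125)²·Q = [[54,809],[809,172]]
F_251 mod 927 = Q^251[0][1] = 809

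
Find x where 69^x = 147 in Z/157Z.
88

Baby-step giant-step with step n = ⌈√157⌉ = 13.
Baby steps 69^j mod 157 (j:value) for j=0..12: 0:1, 1:69, 2:51, 3:65, 4:89, 5:18, 6:143, 7:133, 8:71, 9:32, 10:10, 11:62, 12:39.
Giant-step multiplier: 69^(-13) ≡ 69^(156-13) = 69^143 ≡ 50 (mod 157).
Giant steps γ_i = 147·50^i mod 157: γ_0=147, γ_1=128, γ_2=120, γ_3=34, γ_4=130, γ_5=63, γ_6=10 (in table at j=10).
x = i·n + j = 6·13 + 10 = 88.
Check: 69^88 ≡ 147 (mod 157).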